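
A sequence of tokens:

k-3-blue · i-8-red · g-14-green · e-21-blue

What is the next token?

Letter goes k, i, g, e → c (letters move back 2 places in the alphabet).
Second component: 3, 8, 14, 21 → 29 (differences are 5, 6, 7, … (increasing by 1 each time)).
Colour — repeats blue → red → green: blue, red, green, blue → red.
Putting it together: c-29-red.

c-29-red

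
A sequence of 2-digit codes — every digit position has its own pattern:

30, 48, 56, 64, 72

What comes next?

80

First digit goes 3, 4, 5, 6, 7 → 8 (+1 each step, mod 10).
Second digit: −2 each step, mod 10; 0, 8, 6, 4, 2 → 0.
Putting it together: 80.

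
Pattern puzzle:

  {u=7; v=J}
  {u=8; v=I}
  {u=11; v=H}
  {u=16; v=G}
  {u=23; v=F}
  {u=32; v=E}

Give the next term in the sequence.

U: differences are 1, 3, 5, … (increasing by 2 each time); 7, 8, 11, 16, 23, 32 → 43.
V: letters move back 1 place in the alphabet; J, I, H, G, F, E → D.
Putting it together: {u=43; v=D}.

{u=43; v=D}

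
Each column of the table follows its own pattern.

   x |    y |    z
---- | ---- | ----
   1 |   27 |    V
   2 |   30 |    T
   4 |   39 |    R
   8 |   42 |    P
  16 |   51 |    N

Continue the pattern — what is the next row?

32  54  L

For the column x, ×2 each step: 1, 2, 4, 8, 16 → 32.
Column y: 27, 30, 39, 42, 51 → 54 (alternating steps +3, +9, +3, +9, …).
Column z: V, T, R, P, N → L (letters move back 2 places in the alphabet).
So the next row is 32  54  L.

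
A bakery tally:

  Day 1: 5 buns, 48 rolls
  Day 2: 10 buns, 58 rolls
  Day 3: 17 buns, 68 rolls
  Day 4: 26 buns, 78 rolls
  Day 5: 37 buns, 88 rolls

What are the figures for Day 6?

50 buns, 98 rolls

Buns goes 5, 10, 17, 26, 37 → 50 (differences are 5, 7, 9, … (increasing by 2 each time)).
Rolls: 48, 58, 68, 78, 88 → 98 (+10 each step).
So the next row is 50 buns, 98 rolls.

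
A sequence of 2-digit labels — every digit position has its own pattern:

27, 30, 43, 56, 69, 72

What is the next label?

85

First digit: +1 each step, mod 10, so 2, 3, 4, 5, 6, 7 → 8.
Second digit: +3 each step, mod 10, so 7, 0, 3, 6, 9, 2 → 5.
Putting it together: 85.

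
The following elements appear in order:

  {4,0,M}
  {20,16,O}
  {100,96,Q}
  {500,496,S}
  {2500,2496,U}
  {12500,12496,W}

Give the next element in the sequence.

{62500,62496,Y}

First slot: 4, 20, 100, 500, 2500, 12500 → 62500 (×5 each step).
Second slot: 0, 16, 96, 496, 2496, 12496 → 62496 (always 4 less than the first slot).
For the letter, letters move forward 2 places in the alphabet: M, O, Q, S, U, W → Y.
Putting it together: {62500,62496,Y}.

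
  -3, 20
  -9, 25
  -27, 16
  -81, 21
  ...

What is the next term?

-243, 12

For the first slot, ×3 each step: -3, -9, -27, -81 → -243.
For the second slot, alternating steps +5, −9, +5, −9, …: 20, 25, 16, 21 → 12.
So the next term is -243, 12.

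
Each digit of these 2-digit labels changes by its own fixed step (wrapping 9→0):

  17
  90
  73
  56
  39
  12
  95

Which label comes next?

78

First digit — −2 each step, mod 10: 1, 9, 7, 5, 3, 1, 9 → 7.
Second digit — +3 each step, mod 10: 7, 0, 3, 6, 9, 2, 5 → 8.
Combining the parts gives 78.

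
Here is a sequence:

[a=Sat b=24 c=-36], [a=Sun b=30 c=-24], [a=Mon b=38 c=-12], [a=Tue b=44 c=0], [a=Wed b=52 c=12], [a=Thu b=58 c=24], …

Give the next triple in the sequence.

A — runs through the weekdays Mon→Sun: Sat, Sun, Mon, Tue, Wed, Thu → Fri.
B: alternating steps +6, +8, +6, +8, …, so 24, 30, 38, 44, 52, 58 → 66.
For the c, +12 each step: -36, -24, -12, 0, 12, 24 → 36.
Putting it together: [a=Fri b=66 c=36].

[a=Fri b=66 c=36]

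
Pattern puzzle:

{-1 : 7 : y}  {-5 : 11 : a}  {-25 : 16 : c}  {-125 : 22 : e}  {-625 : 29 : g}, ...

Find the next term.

First part goes -1, -5, -25, -125, -625 → -3125 (×5 each step).
Second part — differences are 4, 5, 6, … (increasing by 1 each time): 7, 11, 16, 22, 29 → 37.
Letter — letters move forward 2 places in the alphabet, wrapping Z→A: y, a, c, e, g → i.
Combining the parts gives {-3125 : 37 : i}.

{-3125 : 37 : i}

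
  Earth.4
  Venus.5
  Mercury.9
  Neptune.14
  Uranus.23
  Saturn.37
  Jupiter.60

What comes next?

Planet: runs backward through the planets Mercury→Neptune, so Earth, Venus, Mercury, Neptune, Uranus, Saturn, Jupiter → Mars.
Second component: each term is the sum of the two before it; 4, 5, 9, 14, 23, 37, 60 → 97.
Putting it together: Mars.97.

Mars.97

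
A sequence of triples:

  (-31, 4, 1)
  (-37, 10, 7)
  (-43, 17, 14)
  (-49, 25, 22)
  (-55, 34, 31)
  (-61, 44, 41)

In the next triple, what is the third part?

First part: −6 each step; -31, -37, -43, -49, -55, -61 → -67.
Second part: differences are 6, 7, 8, … (increasing by 1 each time); 4, 10, 17, 25, 34, 44 → 55.
Third part goes 1, 7, 14, 22, 31, 41 → 52 (always 3 less than the second part).

52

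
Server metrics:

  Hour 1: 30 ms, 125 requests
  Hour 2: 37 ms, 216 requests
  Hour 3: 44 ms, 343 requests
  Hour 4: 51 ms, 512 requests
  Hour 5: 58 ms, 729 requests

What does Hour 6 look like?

65 ms, 1000 requests

Ms goes 30, 37, 44, 51, 58 → 65 (+7 each step).
Requests goes 125, 216, 343, 512, 729 → 1000 (perfect cubes: 5³, 6³, 7³, …).
Putting it together: 65 ms, 1000 requests.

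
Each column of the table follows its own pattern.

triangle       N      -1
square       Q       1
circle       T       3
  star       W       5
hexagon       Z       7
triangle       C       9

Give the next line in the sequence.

square  F  11

Shape: triangle, square, circle, star, hexagon, triangle → square (repeats triangle → square → circle → star → hexagon).
Letter goes N, Q, T, W, Z, C → F (letters move forward 3 places in the alphabet, wrapping Z→A).
Third component goes -1, 1, 3, 5, 7, 9 → 11 (+2 each step).
Putting it together: square  F  11.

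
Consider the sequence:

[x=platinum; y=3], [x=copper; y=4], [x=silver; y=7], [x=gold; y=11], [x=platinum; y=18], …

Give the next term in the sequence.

X: platinum, copper, silver, gold, platinum → copper (repeats platinum → copper → silver → gold).
Y: each term is the sum of the two before it, so 3, 4, 7, 11, 18 → 29.
Putting it together: [x=copper; y=29].

[x=copper; y=29]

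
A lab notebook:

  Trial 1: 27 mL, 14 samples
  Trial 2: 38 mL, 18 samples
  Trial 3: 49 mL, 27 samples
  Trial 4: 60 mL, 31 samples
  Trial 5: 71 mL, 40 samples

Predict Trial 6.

ML: +11 each step, so 27, 38, 49, 60, 71 → 82.
Samples — alternating steps +4, +9, +4, +9, …: 14, 18, 27, 31, 40 → 44.
Combining the parts gives 82 mL, 44 samples.

82 mL, 44 samples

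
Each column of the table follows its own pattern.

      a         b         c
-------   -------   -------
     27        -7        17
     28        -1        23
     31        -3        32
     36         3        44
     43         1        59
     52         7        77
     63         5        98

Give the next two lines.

For the column a, differences are 1, 3, 5, … (increasing by 2 each time): 27, 28, 31, 36, 43, 52, 63 → 76 → 91.
Column b goes -7, -1, -3, 3, 1, 7, 5 → 11 → 9 (alternating steps +6, −2, +6, −2, …).
Column c: differences are 6, 9, 12, … (increasing by 3 each time), so 17, 23, 32, 44, 59, 77, 98 → 122 → 149.
Putting the parts together: 76  11  122 and then 91  9  149.

76  11  122; 91  9  149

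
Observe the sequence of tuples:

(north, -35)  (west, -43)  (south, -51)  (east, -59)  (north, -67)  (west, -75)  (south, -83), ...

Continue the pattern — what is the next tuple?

(east, -91)

Direction — repeats north → west → south → east: north, west, south, east, north, west, south → east.
Second part: −8 each step; -35, -43, -51, -59, -67, -75, -83 → -91.
So the next tuple is (east, -91).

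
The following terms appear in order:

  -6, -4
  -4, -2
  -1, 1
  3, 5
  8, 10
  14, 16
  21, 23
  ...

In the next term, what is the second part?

For the first part, differences are 2, 3, 4, … (increasing by 1 each time): -6, -4, -1, 3, 8, 14, 21 → 29.
For the second part, always 2 more than the first part: -4, -2, 1, 5, 10, 16, 23 → 31.

31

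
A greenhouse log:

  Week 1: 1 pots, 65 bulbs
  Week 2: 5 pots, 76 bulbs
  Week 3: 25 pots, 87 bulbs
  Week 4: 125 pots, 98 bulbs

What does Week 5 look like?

Pots: 1, 5, 25, 125 → 625 (×5 each step).
Bulbs: +11 each step, so 65, 76, 87, 98 → 109.
Combining the parts gives 625 pots, 109 bulbs.

625 pots, 109 bulbs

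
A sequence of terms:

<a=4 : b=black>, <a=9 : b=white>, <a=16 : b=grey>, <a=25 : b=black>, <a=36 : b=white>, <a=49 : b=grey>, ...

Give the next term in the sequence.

<a=64 : b=black>

A: perfect squares: 2², 3², 4², …; 4, 9, 16, 25, 36, 49 → 64.
For the b, repeats black → white → grey: black, white, grey, black, white, grey → black.
So the next term is <a=64 : b=black>.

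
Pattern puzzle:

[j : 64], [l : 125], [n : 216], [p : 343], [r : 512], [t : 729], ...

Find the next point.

[v : 1000]

Letter: letters move forward 2 places in the alphabet; j, l, n, p, r, t → v.
For the second part, perfect cubes: 4³, 5³, 6³, …: 64, 125, 216, 343, 512, 729 → 1000.
Putting it together: [v : 1000].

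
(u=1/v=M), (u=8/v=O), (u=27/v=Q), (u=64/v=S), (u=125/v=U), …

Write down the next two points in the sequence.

(u=216/v=W), (u=343/v=Y)

U: 1, 8, 27, 64, 125 → 216 → 343 (perfect cubes: 1³, 2³, 3³, …).
V: M, O, Q, S, U → W → Y (letters move forward 2 places in the alphabet).
So the next two points are (u=216/v=W) and (u=343/v=Y).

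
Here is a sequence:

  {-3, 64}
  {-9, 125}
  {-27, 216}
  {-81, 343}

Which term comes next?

{-243, 512}

For the first component, ×3 each step: -3, -9, -27, -81 → -243.
Second component: 64, 125, 216, 343 → 512 (perfect cubes: 4³, 5³, 6³, …).
Putting it together: {-243, 512}.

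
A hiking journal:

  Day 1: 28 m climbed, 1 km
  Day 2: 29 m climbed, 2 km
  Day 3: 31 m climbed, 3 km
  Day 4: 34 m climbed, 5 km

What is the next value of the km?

For the m climbed, differences are 1, 2, 3, … (increasing by 1 each time): 28, 29, 31, 34 → 38.
Km: 1, 2, 3, 5 → 8 (each term is the sum of the two before it).

8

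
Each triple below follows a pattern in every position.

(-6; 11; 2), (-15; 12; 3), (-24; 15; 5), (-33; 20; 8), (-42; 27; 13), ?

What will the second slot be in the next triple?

Second slot: differences are 1, 3, 5, … (increasing by 2 each time); 11, 12, 15, 20, 27 → 36.

36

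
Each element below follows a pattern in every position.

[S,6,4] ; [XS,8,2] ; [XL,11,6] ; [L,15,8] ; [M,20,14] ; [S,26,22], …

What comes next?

Size goes S, XS, XL, L, M, S → XS (repeats S → XS → XL → L → M).
Second entry: 6, 8, 11, 15, 20, 26 → 33 (differences are 2, 3, 4, … (increasing by 1 each time)).
Third entry: 4, 2, 6, 8, 14, 22 → 36 (each term is the sum of the two before it).
Combining the parts gives [XS,33,36].

[XS,33,36]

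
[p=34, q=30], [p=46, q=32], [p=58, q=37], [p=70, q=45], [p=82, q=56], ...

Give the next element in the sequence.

[p=94, q=70]

For the p, +12 each step: 34, 46, 58, 70, 82 → 94.
Q — differences are 2, 5, 8, … (increasing by 3 each time): 30, 32, 37, 45, 56 → 70.
Putting it together: [p=94, q=70].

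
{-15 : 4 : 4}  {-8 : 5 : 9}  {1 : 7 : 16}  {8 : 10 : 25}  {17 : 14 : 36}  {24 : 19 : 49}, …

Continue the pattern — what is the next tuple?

{33 : 25 : 64}

For the first slot, alternating steps +7, +9, +7, +9, …: -15, -8, 1, 8, 17, 24 → 33.
Second slot: 4, 5, 7, 10, 14, 19 → 25 (differences are 1, 2, 3, … (increasing by 1 each time)).
Third slot — perfect squares: 2², 3², 4², …: 4, 9, 16, 25, 36, 49 → 64.
Combining the parts gives {33 : 25 : 64}.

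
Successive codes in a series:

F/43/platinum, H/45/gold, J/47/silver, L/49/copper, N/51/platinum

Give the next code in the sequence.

Letter: letters move forward 2 places in the alphabet, so F, H, J, L, N → P.
Second component goes 43, 45, 47, 49, 51 → 53 (+2 each step).
Metal: platinum, gold, silver, copper, platinum → gold (repeats platinum → gold → silver → copper).
So the next code is P/53/gold.

P/53/gold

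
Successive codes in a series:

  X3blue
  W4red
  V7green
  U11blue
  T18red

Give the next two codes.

Letter goes X, W, V, U, T → S → R (letters move back 1 place in the alphabet).
Second component: each term is the sum of the two before it; 3, 4, 7, 11, 18 → 29 → 47.
Colour: repeats blue → red → green; blue, red, green, blue, red → green → blue.
Putting the parts together: S29green and then R47blue.

S29green then R47blue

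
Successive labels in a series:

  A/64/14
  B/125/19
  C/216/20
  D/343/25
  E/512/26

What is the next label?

F/729/31

Letter: A, B, C, D, E → F (letters move forward 1 place in the alphabet).
Second component: 64, 125, 216, 343, 512 → 729 (perfect cubes: 4³, 5³, 6³, …).
Third component: 14, 19, 20, 25, 26 → 31 (alternating steps +5, +1, +5, +1, …).
So the next label is F/729/31.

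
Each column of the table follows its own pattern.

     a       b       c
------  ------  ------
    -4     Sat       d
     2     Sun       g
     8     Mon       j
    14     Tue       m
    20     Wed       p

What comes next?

Column a — +6 each step: -4, 2, 8, 14, 20 → 26.
Column b: Sat, Sun, Mon, Tue, Wed → Thu (runs through the weekdays Mon→Sun).
Column c: letters move forward 3 places in the alphabet, so d, g, j, m, p → s.
Combining the parts gives 26  Thu  s.

26  Thu  s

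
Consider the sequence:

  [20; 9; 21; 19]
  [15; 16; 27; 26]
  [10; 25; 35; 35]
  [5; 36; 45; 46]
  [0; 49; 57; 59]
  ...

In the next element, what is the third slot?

71

Third slot — differences are 6, 8, 10, … (increasing by 2 each time): 21, 27, 35, 45, 57 → 71.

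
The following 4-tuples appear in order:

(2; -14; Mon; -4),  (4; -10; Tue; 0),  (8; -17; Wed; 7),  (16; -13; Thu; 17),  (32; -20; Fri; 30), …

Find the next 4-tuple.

(64; -16; Sat; 46)

First coordinate: ×2 each step, so 2, 4, 8, 16, 32 → 64.
Second coordinate: alternating steps +4, −7, +4, −7, …; -14, -10, -17, -13, -20 → -16.
Day: runs through the weekdays Mon→Sun, so Mon, Tue, Wed, Thu, Fri → Sat.
Fourth coordinate: differences are 4, 7, 10, … (increasing by 3 each time); -4, 0, 7, 17, 30 → 46.
Combining the parts gives (64; -16; Sat; 46).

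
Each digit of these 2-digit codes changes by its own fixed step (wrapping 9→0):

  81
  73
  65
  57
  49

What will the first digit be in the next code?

First digit: −1 each step, mod 10, so 8, 7, 6, 5, 4 → 3.

3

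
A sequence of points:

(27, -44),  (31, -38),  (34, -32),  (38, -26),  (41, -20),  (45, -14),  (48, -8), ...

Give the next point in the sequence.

(52, -2)

First part — alternating steps +4, +3, +4, +3, …: 27, 31, 34, 38, 41, 45, 48 → 52.
Second part: +6 each step, so -44, -38, -32, -26, -20, -14, -8 → -2.
Combining the parts gives (52, -2).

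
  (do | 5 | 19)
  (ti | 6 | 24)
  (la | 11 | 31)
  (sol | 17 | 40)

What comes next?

Note: runs backward through the solfège scale do→ti; do, ti, la, sol → fa.
Second entry — each term is the sum of the two before it: 5, 6, 11, 17 → 28.
Third entry: 19, 24, 31, 40 → 51 (differences are 5, 7, 9, … (increasing by 2 each time)).
Putting it together: (fa | 28 | 51).

(fa | 28 | 51)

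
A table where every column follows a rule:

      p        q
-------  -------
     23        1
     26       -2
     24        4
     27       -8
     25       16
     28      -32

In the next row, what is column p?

26

Column p goes 23, 26, 24, 27, 25, 28 → 26 (alternating steps +3, −2, +3, −2, …).
Column q goes 1, -2, 4, -8, 16, -32 → 64 (×(-2) each step).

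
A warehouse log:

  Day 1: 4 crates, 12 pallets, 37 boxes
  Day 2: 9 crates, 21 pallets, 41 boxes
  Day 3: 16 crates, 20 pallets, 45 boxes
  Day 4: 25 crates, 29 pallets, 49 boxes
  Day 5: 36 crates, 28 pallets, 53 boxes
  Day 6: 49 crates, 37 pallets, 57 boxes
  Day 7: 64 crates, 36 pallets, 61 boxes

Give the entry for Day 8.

81 crates, 45 pallets, 65 boxes

Crates goes 4, 9, 16, 25, 36, 49, 64 → 81 (perfect squares: 2², 3², 4², …).
Pallets — alternating steps +9, −1, +9, −1, …: 12, 21, 20, 29, 28, 37, 36 → 45.
Boxes: +4 each step, so 37, 41, 45, 49, 53, 57, 61 → 65.
Combining the parts gives 81 crates, 45 pallets, 65 boxes.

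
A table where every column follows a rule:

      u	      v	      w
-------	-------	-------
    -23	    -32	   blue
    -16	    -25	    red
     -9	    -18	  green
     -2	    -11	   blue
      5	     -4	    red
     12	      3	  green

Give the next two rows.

Column u — +7 each step: -23, -16, -9, -2, 5, 12 → 19 → 26.
Column v — always 9 less than the column u: -32, -25, -18, -11, -4, 3 → 10 → 17.
Column w goes blue, red, green, blue, red, green → blue → red (repeats blue → red → green).
Putting the parts together: 19  10  blue and then 26  17  red.

19  10  blue; 26  17  red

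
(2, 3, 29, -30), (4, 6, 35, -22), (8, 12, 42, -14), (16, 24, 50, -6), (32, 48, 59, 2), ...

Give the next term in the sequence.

(64, 96, 69, 10)

First entry goes 2, 4, 8, 16, 32 → 64 (×2 each step).
Second entry: ×2 each step; 3, 6, 12, 24, 48 → 96.
Third entry: differences are 6, 7, 8, … (increasing by 1 each time), so 29, 35, 42, 50, 59 → 69.
Fourth entry goes -30, -22, -14, -6, 2 → 10 (+8 each step).
So the next term is (64, 96, 69, 10).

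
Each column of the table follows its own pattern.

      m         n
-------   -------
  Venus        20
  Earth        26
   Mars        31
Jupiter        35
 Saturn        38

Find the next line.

Column m: runs through the planets Mercury→Neptune, so Venus, Earth, Mars, Jupiter, Saturn → Uranus.
Column n — differences are 6, 5, 4, … (decreasing by 1 each time): 20, 26, 31, 35, 38 → 40.
Combining the parts gives Uranus  40.

Uranus  40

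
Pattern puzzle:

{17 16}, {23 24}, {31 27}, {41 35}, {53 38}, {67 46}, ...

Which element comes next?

First coordinate — differences are 6, 8, 10, … (increasing by 2 each time): 17, 23, 31, 41, 53, 67 → 83.
Second coordinate: alternating steps +8, +3, +8, +3, …; 16, 24, 27, 35, 38, 46 → 49.
Putting it together: {83 49}.

{83 49}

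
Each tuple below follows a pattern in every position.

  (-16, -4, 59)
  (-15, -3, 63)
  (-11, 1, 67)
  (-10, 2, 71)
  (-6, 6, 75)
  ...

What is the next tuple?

First value — alternating steps +1, +4, +1, +4, …: -16, -15, -11, -10, -6 → -5.
Second value — alternating steps +1, +4, +1, +4, …: -4, -3, 1, 2, 6 → 7.
Third value — +4 each step: 59, 63, 67, 71, 75 → 79.
So the next tuple is (-5, 7, 79).

(-5, 7, 79)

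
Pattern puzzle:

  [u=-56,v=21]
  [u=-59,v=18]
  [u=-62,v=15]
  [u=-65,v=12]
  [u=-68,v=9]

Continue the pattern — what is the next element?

For the u, −3 each step: -56, -59, -62, -65, -68 → -71.
V goes 21, 18, 15, 12, 9 → 6 (−3 each step).
Combining the parts gives [u=-71,v=6].

[u=-71,v=6]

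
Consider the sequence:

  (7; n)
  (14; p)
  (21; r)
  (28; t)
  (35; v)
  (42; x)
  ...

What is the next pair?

(49; z)

First slot: 7, 14, 21, 28, 35, 42 → 49 (+7 each step).
For the letter, letters move forward 2 places in the alphabet: n, p, r, t, v, x → z.
Combining the parts gives (49; z).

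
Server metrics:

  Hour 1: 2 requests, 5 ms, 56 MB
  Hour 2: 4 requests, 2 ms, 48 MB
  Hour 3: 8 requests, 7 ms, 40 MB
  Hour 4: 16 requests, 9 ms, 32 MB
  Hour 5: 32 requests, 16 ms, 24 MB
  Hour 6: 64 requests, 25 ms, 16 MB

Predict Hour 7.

128 requests, 41 ms, 8 MB

For the requests, ×2 each step: 2, 4, 8, 16, 32, 64 → 128.
Ms: each term is the sum of the two before it, so 5, 2, 7, 9, 16, 25 → 41.
MB — −8 each step: 56, 48, 40, 32, 24, 16 → 8.
Combining the parts gives 128 requests, 41 ms, 8 MB.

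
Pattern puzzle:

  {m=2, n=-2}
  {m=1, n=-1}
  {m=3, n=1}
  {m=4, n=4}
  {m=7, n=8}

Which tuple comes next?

For the m, each term is the sum of the two before it: 2, 1, 3, 4, 7 → 11.
N: differences are 1, 2, 3, … (increasing by 1 each time), so -2, -1, 1, 4, 8 → 13.
Combining the parts gives {m=11, n=13}.

{m=11, n=13}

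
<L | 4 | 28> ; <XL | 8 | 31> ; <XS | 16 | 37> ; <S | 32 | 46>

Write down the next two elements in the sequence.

Size — runs through clothing sizes XS→XL: L, XL, XS, S → M → L.
Second coordinate: 4, 8, 16, 32 → 64 → 128 (×2 each step).
For the third coordinate, differences are 3, 6, 9, … (increasing by 3 each time): 28, 31, 37, 46 → 58 → 73.
Putting the parts together: <M | 64 | 58> and then <L | 128 | 73>.

<M | 64 | 58>, <L | 128 | 73>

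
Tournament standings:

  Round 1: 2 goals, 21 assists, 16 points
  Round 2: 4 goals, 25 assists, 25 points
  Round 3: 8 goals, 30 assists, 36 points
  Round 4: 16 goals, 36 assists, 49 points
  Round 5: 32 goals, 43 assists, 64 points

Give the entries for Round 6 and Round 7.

For the goals, ×2 each step: 2, 4, 8, 16, 32 → 64 → 128.
Assists: differences are 4, 5, 6, … (increasing by 1 each time); 21, 25, 30, 36, 43 → 51 → 60.
Points — perfect squares: 4², 5², 6², …: 16, 25, 36, 49, 64 → 81 → 100.
Putting the parts together: 64 goals, 51 assists, 81 points and then 128 goals, 60 assists, 100 points.

64 goals, 51 assists, 81 points; 128 goals, 60 assists, 100 points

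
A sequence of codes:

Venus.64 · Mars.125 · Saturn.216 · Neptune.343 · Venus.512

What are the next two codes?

Planet: repeats Venus → Mars → Saturn → Neptune, so Venus, Mars, Saturn, Neptune, Venus → Mars → Saturn.
Second component — perfect cubes: 4³, 5³, 6³, …: 64, 125, 216, 343, 512 → 729 → 1000.
So the next two codes are Mars.729 and Saturn.1000.

Mars.729, Saturn.1000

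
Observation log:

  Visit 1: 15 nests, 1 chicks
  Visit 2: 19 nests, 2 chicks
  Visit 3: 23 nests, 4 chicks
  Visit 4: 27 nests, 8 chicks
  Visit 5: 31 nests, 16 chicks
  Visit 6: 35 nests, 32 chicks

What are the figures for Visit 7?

39 nests, 64 chicks

Nests: +4 each step, so 15, 19, 23, 27, 31, 35 → 39.
Chicks: ×2 each step, so 1, 2, 4, 8, 16, 32 → 64.
So the next record is 39 nests, 64 chicks.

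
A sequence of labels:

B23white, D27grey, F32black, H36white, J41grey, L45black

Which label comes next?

Letter: letters move forward 2 places in the alphabet, so B, D, F, H, J, L → N.
Second component: alternating steps +4, +5, +4, +5, …, so 23, 27, 32, 36, 41, 45 → 50.
Shade — repeats white → grey → black: white, grey, black, white, grey, black → white.
Combining the parts gives N50white.

N50white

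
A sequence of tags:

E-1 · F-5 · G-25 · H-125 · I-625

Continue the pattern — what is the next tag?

J-3125

Letter: letters move forward 1 place in the alphabet; E, F, G, H, I → J.
Second component — ×5 each step: 1, 5, 25, 125, 625 → 3125.
So the next tag is J-3125.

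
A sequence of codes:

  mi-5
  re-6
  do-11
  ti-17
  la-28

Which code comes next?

For the note, runs backward through the solfège scale do→ti: mi, re, do, ti, la → sol.
Second component: each term is the sum of the two before it; 5, 6, 11, 17, 28 → 45.
Combining the parts gives sol-45.

sol-45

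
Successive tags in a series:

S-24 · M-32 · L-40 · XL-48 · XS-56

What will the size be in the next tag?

Size: S, M, L, XL, XS → S (runs through clothing sizes XS→XL).

S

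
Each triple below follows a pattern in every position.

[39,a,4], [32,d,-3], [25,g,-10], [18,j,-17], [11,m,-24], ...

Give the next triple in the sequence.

First component — −7 each step: 39, 32, 25, 18, 11 → 4.
Letter: letters move forward 3 places in the alphabet, so a, d, g, j, m → p.
Third component: −7 each step, so 4, -3, -10, -17, -24 → -31.
Combining the parts gives [4,p,-31].

[4,p,-31]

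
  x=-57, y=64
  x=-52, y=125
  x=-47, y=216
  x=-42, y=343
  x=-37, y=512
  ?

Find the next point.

X — +5 each step: -57, -52, -47, -42, -37 → -32.
Y goes 64, 125, 216, 343, 512 → 729 (perfect cubes: 4³, 5³, 6³, …).
Combining the parts gives x=-32, y=729.

x=-32, y=729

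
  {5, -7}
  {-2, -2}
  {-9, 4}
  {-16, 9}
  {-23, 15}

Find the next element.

First component goes 5, -2, -9, -16, -23 → -30 (−7 each step).
For the second component, alternating steps +5, +6, +5, +6, …: -7, -2, 4, 9, 15 → 20.
Putting it together: {-30, 20}.

{-30, 20}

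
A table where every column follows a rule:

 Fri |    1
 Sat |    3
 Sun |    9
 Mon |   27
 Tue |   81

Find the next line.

Wed  243

Day: runs through the weekdays Mon→Sun; Fri, Sat, Sun, Mon, Tue → Wed.
Second component — ×3 each step: 1, 3, 9, 27, 81 → 243.
Putting it together: Wed  243.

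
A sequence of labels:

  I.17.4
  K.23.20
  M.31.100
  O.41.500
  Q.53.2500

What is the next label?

Letter goes I, K, M, O, Q → S (letters move forward 2 places in the alphabet).
Second component — differences are 6, 8, 10, … (increasing by 2 each time): 17, 23, 31, 41, 53 → 67.
For the third component, ×5 each step: 4, 20, 100, 500, 2500 → 12500.
So the next label is S.67.12500.

S.67.12500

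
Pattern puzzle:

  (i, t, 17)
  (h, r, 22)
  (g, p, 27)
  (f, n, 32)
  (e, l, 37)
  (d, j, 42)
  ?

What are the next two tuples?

First letter: letters move back 1 place in the alphabet; i, h, g, f, e, d → c → b.
Second letter: t, r, p, n, l, j → h → f (letters move back 2 places in the alphabet).
Third component: +5 each step; 17, 22, 27, 32, 37, 42 → 47 → 52.
So the next two tuples are (c, h, 47) and (b, f, 52).

(c, h, 47), (b, f, 52)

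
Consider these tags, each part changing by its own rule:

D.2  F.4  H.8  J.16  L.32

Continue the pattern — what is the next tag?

N.64

Letter — letters move forward 2 places in the alphabet: D, F, H, J, L → N.
Second component: 2, 4, 8, 16, 32 → 64 (×2 each step).
Combining the parts gives N.64.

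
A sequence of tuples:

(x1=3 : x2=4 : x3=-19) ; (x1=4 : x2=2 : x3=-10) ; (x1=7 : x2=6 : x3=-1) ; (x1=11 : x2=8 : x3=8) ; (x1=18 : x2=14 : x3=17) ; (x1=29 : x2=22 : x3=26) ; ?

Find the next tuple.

X1: 3, 4, 7, 11, 18, 29 → 47 (each term is the sum of the two before it).
X2 — each term is the sum of the two before it: 4, 2, 6, 8, 14, 22 → 36.
X3 — +9 each step: -19, -10, -1, 8, 17, 26 → 35.
So the next tuple is (x1=47 : x2=36 : x3=35).

(x1=47 : x2=36 : x3=35)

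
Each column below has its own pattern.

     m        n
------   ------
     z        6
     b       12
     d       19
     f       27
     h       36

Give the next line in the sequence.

j  46

Column m: letters move forward 2 places in the alphabet, wrapping Z→A; z, b, d, f, h → j.
Column n goes 6, 12, 19, 27, 36 → 46 (differences are 6, 7, 8, … (increasing by 1 each time)).
Putting it together: j  46.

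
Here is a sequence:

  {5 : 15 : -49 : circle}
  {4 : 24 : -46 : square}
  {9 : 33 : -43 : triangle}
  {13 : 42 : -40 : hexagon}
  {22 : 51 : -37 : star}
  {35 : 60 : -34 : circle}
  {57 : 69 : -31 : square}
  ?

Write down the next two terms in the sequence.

{92 : 78 : -28 : triangle}, {149 : 87 : -25 : hexagon}

First slot — each term is the sum of the two before it: 5, 4, 9, 13, 22, 35, 57 → 92 → 149.
Second slot: +9 each step, so 15, 24, 33, 42, 51, 60, 69 → 78 → 87.
Third slot: -49, -46, -43, -40, -37, -34, -31 → -28 → -25 (+3 each step).
Shape — repeats circle → square → triangle → hexagon → star: circle, square, triangle, hexagon, star, circle, square → triangle → hexagon.
So the next two terms are {92 : 78 : -28 : triangle} and {149 : 87 : -25 : hexagon}.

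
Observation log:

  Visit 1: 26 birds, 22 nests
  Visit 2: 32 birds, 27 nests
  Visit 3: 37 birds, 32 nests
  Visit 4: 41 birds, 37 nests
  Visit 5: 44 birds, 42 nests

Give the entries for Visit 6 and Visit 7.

Birds — differences are 6, 5, 4, … (decreasing by 1 each time): 26, 32, 37, 41, 44 → 46 → 47.
Nests: 22, 27, 32, 37, 42 → 47 → 52 (+5 each step).
So the next two records are 46 birds, 47 nests and 47 birds, 52 nests.

46 birds, 47 nests; 47 birds, 52 nests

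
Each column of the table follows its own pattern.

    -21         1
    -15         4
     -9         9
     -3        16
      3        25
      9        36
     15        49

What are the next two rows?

21  64; 27  81

First component: -21, -15, -9, -3, 3, 9, 15 → 21 → 27 (+6 each step).
Second component: perfect squares: 1², 2², 3², …; 1, 4, 9, 16, 25, 36, 49 → 64 → 81.
So the next two rows are 21  64 and 27  81.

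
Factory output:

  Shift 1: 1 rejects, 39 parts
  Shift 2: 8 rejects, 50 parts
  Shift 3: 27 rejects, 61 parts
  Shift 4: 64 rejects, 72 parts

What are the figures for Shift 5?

125 rejects, 83 parts

Rejects: 1, 8, 27, 64 → 125 (perfect cubes: 1³, 2³, 3³, …).
Parts: +11 each step; 39, 50, 61, 72 → 83.
Combining the parts gives 125 rejects, 83 parts.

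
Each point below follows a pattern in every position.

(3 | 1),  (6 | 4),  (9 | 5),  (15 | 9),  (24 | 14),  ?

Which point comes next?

First slot: each term is the sum of the two before it, so 3, 6, 9, 15, 24 → 39.
Second slot goes 1, 4, 5, 9, 14 → 23 (each term is the sum of the two before it).
Putting it together: (39 | 23).

(39 | 23)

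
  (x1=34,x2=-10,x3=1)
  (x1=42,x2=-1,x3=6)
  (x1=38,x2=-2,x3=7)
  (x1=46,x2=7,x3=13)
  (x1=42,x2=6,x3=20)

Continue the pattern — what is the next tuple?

(x1=50,x2=15,x3=33)

X1: 34, 42, 38, 46, 42 → 50 (alternating steps +8, −4, +8, −4, …).
X2 goes -10, -1, -2, 7, 6 → 15 (alternating steps +9, −1, +9, −1, …).
X3 — each term is the sum of the two before it: 1, 6, 7, 13, 20 → 33.
Putting it together: (x1=50,x2=15,x3=33).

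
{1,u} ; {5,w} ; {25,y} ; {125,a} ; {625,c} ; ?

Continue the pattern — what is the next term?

{3125,e}

First slot: 1, 5, 25, 125, 625 → 3125 (×5 each step).
Letter: letters move forward 2 places in the alphabet, wrapping Z→A; u, w, y, a, c → e.
Combining the parts gives {3125,e}.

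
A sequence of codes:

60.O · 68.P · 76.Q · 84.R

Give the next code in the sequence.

92.S

For the first component, +8 each step: 60, 68, 76, 84 → 92.
Letter: letters move forward 1 place in the alphabet; O, P, Q, R → S.
Combining the parts gives 92.S.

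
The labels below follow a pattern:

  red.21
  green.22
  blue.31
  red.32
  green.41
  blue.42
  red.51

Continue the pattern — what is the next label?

Colour goes red, green, blue, red, green, blue, red → green (repeats red → green → blue).
Second component: alternating steps +1, +9, +1, +9, …, so 21, 22, 31, 32, 41, 42, 51 → 52.
So the next label is green.52.

green.52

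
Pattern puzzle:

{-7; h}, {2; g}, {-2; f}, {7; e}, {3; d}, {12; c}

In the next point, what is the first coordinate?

First coordinate: alternating steps +9, −4, +9, −4, …, so -7, 2, -2, 7, 3, 12 → 8.
Letter: letters move back 1 place in the alphabet; h, g, f, e, d, c → b.

8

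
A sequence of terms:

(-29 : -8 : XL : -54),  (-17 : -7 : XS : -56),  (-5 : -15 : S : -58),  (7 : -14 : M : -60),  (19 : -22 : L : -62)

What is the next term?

(31 : -21 : XL : -64)

First value — +12 each step: -29, -17, -5, 7, 19 → 31.
For the second value, alternating steps +1, −8, +1, −8, …: -8, -7, -15, -14, -22 → -21.
Size: XL, XS, S, M, L → XL (runs through clothing sizes XS→XL).
Fourth value: -54, -56, -58, -60, -62 → -64 (−2 each step).
Putting it together: (31 : -21 : XL : -64).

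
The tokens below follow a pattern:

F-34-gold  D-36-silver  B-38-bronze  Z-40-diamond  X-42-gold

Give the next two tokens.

Letter: letters move back 2 places in the alphabet, wrapping A→Z; F, D, B, Z, X → V → T.
Second component: +2 each step, so 34, 36, 38, 40, 42 → 44 → 46.
Rank: repeats gold → silver → bronze → diamond, so gold, silver, bronze, diamond, gold → silver → bronze.
So the next two tokens are V-44-silver and T-46-bronze.

V-44-silver, T-46-bronze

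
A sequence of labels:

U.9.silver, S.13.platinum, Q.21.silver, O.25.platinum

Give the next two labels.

Letter: letters move back 2 places in the alphabet, so U, S, Q, O → M → K.
Second component: 9, 13, 21, 25 → 33 → 37 (alternating steps +4, +8, +4, +8, …).
Metal: alternates silver ↔ platinum, so silver, platinum, silver, platinum → silver → platinum.
So the next two labels are M.33.silver and K.37.platinum.

M.33.silver, K.37.platinum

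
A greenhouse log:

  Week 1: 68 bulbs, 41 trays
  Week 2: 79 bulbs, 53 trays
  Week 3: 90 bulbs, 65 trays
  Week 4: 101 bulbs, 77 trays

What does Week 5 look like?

112 bulbs, 89 trays

Bulbs: +11 each step, so 68, 79, 90, 101 → 112.
Trays goes 41, 53, 65, 77 → 89 (+12 each step).
Combining the parts gives 112 bulbs, 89 trays.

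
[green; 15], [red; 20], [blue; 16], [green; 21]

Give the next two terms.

Colour — repeats green → red → blue: green, red, blue, green → red → blue.
Second entry: 15, 20, 16, 21 → 17 → 22 (alternating steps +5, −4, +5, −4, …).
Putting the parts together: [red; 17] and then [blue; 22].

[red; 17], [blue; 22]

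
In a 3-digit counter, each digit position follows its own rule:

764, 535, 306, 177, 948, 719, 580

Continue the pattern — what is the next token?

351

For the first digit, −2 each step, mod 10: 7, 5, 3, 1, 9, 7, 5 → 3.
Second digit: 6, 3, 0, 7, 4, 1, 8 → 5 (−3 each step, mod 10).
For the third digit, +1 each step, mod 10: 4, 5, 6, 7, 8, 9, 0 → 1.
Putting it together: 351.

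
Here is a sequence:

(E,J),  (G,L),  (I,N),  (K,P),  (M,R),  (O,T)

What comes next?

(Q,V)

For the first letter, letters move forward 2 places in the alphabet: E, G, I, K, M, O → Q.
Second letter — letters move forward 2 places in the alphabet: J, L, N, P, R, T → V.
So the next element is (Q,V).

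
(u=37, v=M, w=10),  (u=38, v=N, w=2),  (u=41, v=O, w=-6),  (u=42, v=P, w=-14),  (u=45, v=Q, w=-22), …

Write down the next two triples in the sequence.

U: alternating steps +1, +3, +1, +3, …, so 37, 38, 41, 42, 45 → 46 → 49.
V — letters move forward 1 place in the alphabet: M, N, O, P, Q → R → S.
W: −8 each step; 10, 2, -6, -14, -22 → -30 → -38.
So the next two triples are (u=46, v=R, w=-30) and (u=49, v=S, w=-38).

(u=46, v=R, w=-30), (u=49, v=S, w=-38)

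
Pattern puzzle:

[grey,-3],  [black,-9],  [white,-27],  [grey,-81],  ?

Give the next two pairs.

[black,-243], [white,-729]

Shade — repeats grey → black → white: grey, black, white, grey → black → white.
Second part: ×3 each step, so -3, -9, -27, -81 → -243 → -729.
Putting the parts together: [black,-243] and then [white,-729].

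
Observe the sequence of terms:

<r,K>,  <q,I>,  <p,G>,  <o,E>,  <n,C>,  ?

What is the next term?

<m,A>

First letter goes r, q, p, o, n → m (letters move back 1 place in the alphabet).
Second letter goes K, I, G, E, C → A (letters move back 2 places in the alphabet).
So the next term is <m,A>.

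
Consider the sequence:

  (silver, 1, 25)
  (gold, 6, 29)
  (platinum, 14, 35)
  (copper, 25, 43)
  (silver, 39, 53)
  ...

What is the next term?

Metal: repeats silver → gold → platinum → copper, so silver, gold, platinum, copper, silver → gold.
Second slot goes 1, 6, 14, 25, 39 → 56 (differences are 5, 8, 11, … (increasing by 3 each time)).
For the third slot, differences are 4, 6, 8, … (increasing by 2 each time): 25, 29, 35, 43, 53 → 65.
Combining the parts gives (gold, 56, 65).

(gold, 56, 65)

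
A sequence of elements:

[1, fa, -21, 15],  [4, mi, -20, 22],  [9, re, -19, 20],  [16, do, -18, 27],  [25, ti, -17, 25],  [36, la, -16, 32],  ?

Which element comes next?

First slot — perfect squares: 1², 2², 3², …: 1, 4, 9, 16, 25, 36 → 49.
Note goes fa, mi, re, do, ti, la → sol (runs backward through the solfège scale do→ti).
Third slot — +1 each step: -21, -20, -19, -18, -17, -16 → -15.
Fourth slot — alternating steps +7, −2, +7, −2, …: 15, 22, 20, 27, 25, 32 → 30.
So the next element is [49, sol, -15, 30].

[49, sol, -15, 30]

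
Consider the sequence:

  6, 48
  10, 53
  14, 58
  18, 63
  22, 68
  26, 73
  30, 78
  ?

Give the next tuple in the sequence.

First component: +4 each step, so 6, 10, 14, 18, 22, 26, 30 → 34.
Second component: +5 each step; 48, 53, 58, 63, 68, 73, 78 → 83.
Combining the parts gives 34, 83.

34, 83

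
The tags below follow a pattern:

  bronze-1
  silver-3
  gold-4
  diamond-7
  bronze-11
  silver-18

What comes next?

For the rank, repeats bronze → silver → gold → diamond: bronze, silver, gold, diamond, bronze, silver → gold.
Second component: each term is the sum of the two before it, so 1, 3, 4, 7, 11, 18 → 29.
So the next tag is gold-29.

gold-29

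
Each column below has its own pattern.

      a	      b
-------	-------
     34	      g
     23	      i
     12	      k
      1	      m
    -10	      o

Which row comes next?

-21  q

Column a: 34, 23, 12, 1, -10 → -21 (−11 each step).
Column b — letters move forward 2 places in the alphabet: g, i, k, m, o → q.
Putting it together: -21  q.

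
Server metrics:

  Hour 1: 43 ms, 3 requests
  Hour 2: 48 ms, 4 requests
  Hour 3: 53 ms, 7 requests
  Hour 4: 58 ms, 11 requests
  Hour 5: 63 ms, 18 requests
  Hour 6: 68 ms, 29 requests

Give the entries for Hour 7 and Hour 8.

Ms: +5 each step; 43, 48, 53, 58, 63, 68 → 73 → 78.
For the requests, each term is the sum of the two before it: 3, 4, 7, 11, 18, 29 → 47 → 76.
So the next two records are 73 ms, 47 requests and 78 ms, 76 requests.

73 ms, 47 requests; 78 ms, 76 requests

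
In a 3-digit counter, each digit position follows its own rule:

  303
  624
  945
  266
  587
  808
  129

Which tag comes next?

440

For the first digit, +3 each step, mod 10: 3, 6, 9, 2, 5, 8, 1 → 4.
Second digit — +2 each step, mod 10: 0, 2, 4, 6, 8, 0, 2 → 4.
Third digit — +1 each step, mod 10: 3, 4, 5, 6, 7, 8, 9 → 0.
Putting it together: 440.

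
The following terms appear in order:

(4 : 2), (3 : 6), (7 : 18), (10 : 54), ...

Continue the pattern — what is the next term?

First slot: each term is the sum of the two before it; 4, 3, 7, 10 → 17.
Second slot: ×3 each step; 2, 6, 18, 54 → 162.
Putting it together: (17 : 162).

(17 : 162)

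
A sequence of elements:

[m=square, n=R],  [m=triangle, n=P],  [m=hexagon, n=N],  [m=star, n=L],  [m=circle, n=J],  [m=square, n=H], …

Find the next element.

[m=triangle, n=F]

M: square, triangle, hexagon, star, circle, square → triangle (repeats square → triangle → hexagon → star → circle).
N: letters move back 2 places in the alphabet; R, P, N, L, J, H → F.
Combining the parts gives [m=triangle, n=F].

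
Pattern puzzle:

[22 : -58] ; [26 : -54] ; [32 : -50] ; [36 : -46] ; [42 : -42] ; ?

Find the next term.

[46 : -38]

First value goes 22, 26, 32, 36, 42 → 46 (alternating steps +4, +6, +4, +6, …).
Second value: +4 each step; -58, -54, -50, -46, -42 → -38.
So the next term is [46 : -38].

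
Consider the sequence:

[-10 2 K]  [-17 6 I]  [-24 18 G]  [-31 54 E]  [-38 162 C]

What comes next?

First slot: −7 each step, so -10, -17, -24, -31, -38 → -45.
Second slot: 2, 6, 18, 54, 162 → 486 (×3 each step).
Letter goes K, I, G, E, C → A (letters move back 2 places in the alphabet).
Combining the parts gives [-45 486 A].

[-45 486 A]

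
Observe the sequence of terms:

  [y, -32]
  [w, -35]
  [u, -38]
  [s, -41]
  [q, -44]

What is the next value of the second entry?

For the second entry, −3 each step: -32, -35, -38, -41, -44 → -47.

-47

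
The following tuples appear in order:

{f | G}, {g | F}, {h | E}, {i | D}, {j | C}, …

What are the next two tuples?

First letter — letters move forward 1 place in the alphabet: f, g, h, i, j → k → l.
Second letter: G, F, E, D, C → B → A (letters move back 1 place in the alphabet).
Putting the parts together: {k | B} and then {l | A}.

{k | B}, {l | A}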